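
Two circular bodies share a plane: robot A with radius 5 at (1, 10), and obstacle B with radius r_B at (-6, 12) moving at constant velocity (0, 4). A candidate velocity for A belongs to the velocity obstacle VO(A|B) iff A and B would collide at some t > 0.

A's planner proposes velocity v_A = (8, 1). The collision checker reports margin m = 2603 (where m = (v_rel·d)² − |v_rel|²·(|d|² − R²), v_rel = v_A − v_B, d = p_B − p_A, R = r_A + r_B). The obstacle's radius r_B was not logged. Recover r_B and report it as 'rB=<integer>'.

m = 2603
d = (-7, 2);  v_rel = (8, -3),  |v_rel|² = 73
v_rel×d = (8)·(2) − (-3)·(-7) = -5
since m = R²·73 − (-5)²:  R² = (25 + 2603) / 73 = 36
R = √36 = 6  ⇒  r_B = 6 − 5 = 1

rB=1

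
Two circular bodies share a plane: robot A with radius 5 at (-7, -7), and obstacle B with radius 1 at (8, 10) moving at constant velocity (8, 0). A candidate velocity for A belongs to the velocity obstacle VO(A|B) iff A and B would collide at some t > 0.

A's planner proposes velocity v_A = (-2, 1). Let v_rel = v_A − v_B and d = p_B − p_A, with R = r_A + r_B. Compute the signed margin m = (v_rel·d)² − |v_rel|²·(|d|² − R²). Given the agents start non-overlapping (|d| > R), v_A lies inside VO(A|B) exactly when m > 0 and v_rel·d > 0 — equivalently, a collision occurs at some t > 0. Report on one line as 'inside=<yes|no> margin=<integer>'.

d = (15, 17),  |d|² = 514;  R = 5+1 = 6,  c = 514−6² = 478
v_rel = (-10, 1),  |v_rel|² = 101;  v_rel·d = (-10)·(15) + (1)·(17) = -133
101·t² + 266·t + 478 = 0  ⇒  m = (-133)² − 101·478 = -30589
m = -30589 < 0,  v_rel·d = -133 < 0  ⇒  outside

inside=no margin=-30589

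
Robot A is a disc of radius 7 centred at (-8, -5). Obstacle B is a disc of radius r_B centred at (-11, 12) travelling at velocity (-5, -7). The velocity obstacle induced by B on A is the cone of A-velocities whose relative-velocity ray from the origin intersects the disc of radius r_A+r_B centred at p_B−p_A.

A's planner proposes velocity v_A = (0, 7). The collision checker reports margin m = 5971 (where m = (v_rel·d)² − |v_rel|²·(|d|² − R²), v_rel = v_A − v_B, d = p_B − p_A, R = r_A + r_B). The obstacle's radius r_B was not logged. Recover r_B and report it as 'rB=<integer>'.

m = 5971
d = (-3, 17);  v_rel = (5, 14),  |v_rel|² = 221
v_rel×d = (5)·(17) − (14)·(-3) = 127
since m = R²·221 − 127²:  R² = (16129 + 5971) / 221 = 100
R = √100 = 10  ⇒  r_B = 10 − 7 = 3

rB=3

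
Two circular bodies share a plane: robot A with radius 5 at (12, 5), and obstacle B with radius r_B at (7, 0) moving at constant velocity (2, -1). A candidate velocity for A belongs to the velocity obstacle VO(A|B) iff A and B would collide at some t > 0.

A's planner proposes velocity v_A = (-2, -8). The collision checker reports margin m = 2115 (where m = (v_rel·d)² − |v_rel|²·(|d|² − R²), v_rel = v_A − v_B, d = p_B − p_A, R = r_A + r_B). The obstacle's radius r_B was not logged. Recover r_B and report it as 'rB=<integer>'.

m = 2115
d = (-5, -5);  v_rel = (-4, -7),  |v_rel|² = 65
v_rel×d = (-4)·(-5) − (-7)·(-5) = -15
since m = R²·65 − (-15)²:  R² = (225 + 2115) / 65 = 36
R = √36 = 6  ⇒  r_B = 6 − 5 = 1

rB=1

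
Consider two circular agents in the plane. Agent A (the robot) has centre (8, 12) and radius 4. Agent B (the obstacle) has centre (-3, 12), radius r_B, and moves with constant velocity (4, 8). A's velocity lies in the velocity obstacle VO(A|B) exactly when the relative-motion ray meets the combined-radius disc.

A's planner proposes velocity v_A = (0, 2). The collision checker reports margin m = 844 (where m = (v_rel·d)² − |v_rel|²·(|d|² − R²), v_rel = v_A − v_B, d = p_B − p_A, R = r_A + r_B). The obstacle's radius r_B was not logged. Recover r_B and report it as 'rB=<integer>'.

m = 844
d = (-11, 0);  v_rel = (-4, -6),  |v_rel|² = 52
v_rel×d = (-4)·(0) − (-6)·(-11) = -66
since m = R²·52 − (-66)²:  R² = (4356 + 844) / 52 = 100
R = √100 = 10  ⇒  r_B = 10 − 4 = 6

rB=6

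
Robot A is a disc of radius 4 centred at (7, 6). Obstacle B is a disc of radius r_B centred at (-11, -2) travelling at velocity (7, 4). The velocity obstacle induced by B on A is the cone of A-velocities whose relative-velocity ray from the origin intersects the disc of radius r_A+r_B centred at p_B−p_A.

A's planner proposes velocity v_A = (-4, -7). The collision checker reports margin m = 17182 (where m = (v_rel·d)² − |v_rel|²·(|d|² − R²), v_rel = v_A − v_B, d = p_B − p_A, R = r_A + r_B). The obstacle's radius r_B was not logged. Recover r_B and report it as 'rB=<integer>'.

m = 17182
d = (-18, -8);  v_rel = (-11, -11),  |v_rel|² = 242
v_rel×d = (-11)·(-8) − (-11)·(-18) = -110
since m = R²·242 − (-110)²:  R² = (12100 + 17182) / 242 = 121
R = √121 = 11  ⇒  r_B = 11 − 4 = 7

rB=7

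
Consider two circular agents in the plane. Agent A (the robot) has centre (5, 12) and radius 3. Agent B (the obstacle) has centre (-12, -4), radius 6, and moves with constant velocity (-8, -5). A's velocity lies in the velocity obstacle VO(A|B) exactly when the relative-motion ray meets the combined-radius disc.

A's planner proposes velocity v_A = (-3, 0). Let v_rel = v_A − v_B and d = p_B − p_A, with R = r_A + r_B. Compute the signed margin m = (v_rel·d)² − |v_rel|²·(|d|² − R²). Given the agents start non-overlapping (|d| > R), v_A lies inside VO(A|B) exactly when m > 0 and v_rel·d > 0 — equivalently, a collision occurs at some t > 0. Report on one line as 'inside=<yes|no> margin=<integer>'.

d = (-17, -16),  |d|² = 545;  R = 3+6 = 9,  c = 545−9² = 464
v_rel = (5, 5),  |v_rel|² = 50;  v_rel·d = (5)·(-17) + (5)·(-16) = -165
50·t² + 330·t + 464 = 0  ⇒  m = (-165)² − 50·464 = 4025
m = 4025 > 0,  v_rel·d = -165 < 0  ⇒  outside

inside=no margin=4025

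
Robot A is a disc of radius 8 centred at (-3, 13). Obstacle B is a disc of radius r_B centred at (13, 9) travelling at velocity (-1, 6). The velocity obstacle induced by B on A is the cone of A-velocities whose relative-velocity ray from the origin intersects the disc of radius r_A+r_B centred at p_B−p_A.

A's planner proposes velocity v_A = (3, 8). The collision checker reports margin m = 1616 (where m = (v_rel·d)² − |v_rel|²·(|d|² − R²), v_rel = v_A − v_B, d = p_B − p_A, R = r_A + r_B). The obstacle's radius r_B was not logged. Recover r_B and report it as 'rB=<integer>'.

m = 1616
d = (16, -4);  v_rel = (4, 2),  |v_rel|² = 20
v_rel×d = (4)·(-4) − (2)·(16) = -48
since m = R²·20 − (-48)²:  R² = (2304 + 1616) / 20 = 196
R = √196 = 14  ⇒  r_B = 14 − 8 = 6

rB=6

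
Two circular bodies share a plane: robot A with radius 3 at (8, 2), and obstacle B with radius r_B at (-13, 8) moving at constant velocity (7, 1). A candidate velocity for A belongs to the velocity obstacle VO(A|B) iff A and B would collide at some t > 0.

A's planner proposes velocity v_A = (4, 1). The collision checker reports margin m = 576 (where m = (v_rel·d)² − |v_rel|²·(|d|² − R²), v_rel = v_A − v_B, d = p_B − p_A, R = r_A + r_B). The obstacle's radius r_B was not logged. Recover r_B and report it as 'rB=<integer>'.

m = 576
d = (-21, 6);  v_rel = (-3, 0),  |v_rel|² = 9
v_rel×d = (-3)·(6) − (0)·(-21) = -18
since m = R²·9 − (-18)²:  R² = (324 + 576) / 9 = 100
R = √100 = 10  ⇒  r_B = 10 − 3 = 7

rB=7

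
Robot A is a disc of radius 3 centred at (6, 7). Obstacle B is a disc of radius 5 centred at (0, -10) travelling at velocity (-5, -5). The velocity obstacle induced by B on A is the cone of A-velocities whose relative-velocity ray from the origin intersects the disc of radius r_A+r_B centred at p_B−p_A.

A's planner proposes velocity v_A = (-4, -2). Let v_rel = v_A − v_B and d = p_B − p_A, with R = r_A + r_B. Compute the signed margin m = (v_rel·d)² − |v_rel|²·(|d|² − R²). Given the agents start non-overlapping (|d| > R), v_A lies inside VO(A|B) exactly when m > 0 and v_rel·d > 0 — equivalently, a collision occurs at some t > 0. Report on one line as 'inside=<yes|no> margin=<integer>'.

d = (-6, -17),  |d|² = 325;  R = 3+5 = 8,  c = 325−8² = 261
v_rel = (1, 3),  |v_rel|² = 10;  v_rel·d = (1)·(-6) + (3)·(-17) = -57
10·t² + 114·t + 261 = 0  ⇒  m = (-57)² − 10·261 = 639
m = 639 > 0,  v_rel·d = -57 < 0  ⇒  outside

inside=no margin=639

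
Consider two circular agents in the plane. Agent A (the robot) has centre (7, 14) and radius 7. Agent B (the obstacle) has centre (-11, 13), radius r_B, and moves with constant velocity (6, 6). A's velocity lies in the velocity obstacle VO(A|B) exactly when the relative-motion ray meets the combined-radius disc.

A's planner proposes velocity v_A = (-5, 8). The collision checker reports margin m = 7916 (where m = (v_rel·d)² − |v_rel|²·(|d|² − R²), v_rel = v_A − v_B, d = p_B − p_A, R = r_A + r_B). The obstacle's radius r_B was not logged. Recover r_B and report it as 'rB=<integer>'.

m = 7916
d = (-18, -1);  v_rel = (-11, 2),  |v_rel|² = 125
v_rel×d = (-11)·(-1) − (2)·(-18) = 47
since m = R²·125 − 47²:  R² = (2209 + 7916) / 125 = 81
R = √81 = 9  ⇒  r_B = 9 − 7 = 2

rB=2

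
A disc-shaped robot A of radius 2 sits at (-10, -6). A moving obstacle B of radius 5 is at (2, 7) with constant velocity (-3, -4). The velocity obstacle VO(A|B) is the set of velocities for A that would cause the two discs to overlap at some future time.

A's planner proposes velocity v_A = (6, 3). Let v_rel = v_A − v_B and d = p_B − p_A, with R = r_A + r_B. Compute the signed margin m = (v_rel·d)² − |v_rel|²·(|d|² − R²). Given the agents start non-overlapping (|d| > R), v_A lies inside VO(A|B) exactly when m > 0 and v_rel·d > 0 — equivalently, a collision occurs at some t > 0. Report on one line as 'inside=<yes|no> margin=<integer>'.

d = (12, 13),  |d|² = 313;  R = 2+5 = 7,  c = 313−7² = 264
v_rel = (9, 7),  |v_rel|² = 130;  v_rel·d = (9)·(12) + (7)·(13) = 199
130·t² − 398·t + 264 = 0  ⇒  m = 199² − 130·264 = 5281
m = 5281 > 0,  v_rel·d = 199 > 0  ⇒  inside

inside=yes margin=5281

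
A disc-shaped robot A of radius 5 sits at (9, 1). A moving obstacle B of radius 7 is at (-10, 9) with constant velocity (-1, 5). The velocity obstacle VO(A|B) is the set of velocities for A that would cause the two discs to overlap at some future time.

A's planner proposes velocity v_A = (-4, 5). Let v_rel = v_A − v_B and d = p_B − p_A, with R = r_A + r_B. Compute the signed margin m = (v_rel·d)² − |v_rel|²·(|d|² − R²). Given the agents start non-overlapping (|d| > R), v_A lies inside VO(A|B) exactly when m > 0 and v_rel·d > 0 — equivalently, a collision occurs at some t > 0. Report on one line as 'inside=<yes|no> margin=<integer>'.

d = (-19, 8),  |d|² = 425;  R = 5+7 = 12,  c = 425−12² = 281
v_rel = (-3, 0),  |v_rel|² = 9;  v_rel·d = (-3)·(-19) + (0)·(8) = 57
9·t² − 114·t + 281 = 0  ⇒  m = 57² − 9·281 = 720
m = 720 > 0,  v_rel·d = 57 > 0  ⇒  inside

inside=yes margin=720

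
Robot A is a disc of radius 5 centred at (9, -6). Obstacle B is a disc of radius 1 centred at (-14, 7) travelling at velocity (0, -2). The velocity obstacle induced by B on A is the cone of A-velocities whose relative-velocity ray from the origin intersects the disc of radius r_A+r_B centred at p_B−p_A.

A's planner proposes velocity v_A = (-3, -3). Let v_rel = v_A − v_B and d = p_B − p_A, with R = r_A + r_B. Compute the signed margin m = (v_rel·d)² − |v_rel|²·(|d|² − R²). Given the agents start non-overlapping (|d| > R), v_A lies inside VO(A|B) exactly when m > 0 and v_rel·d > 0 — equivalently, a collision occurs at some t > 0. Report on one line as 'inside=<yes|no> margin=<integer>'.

d = (-23, 13),  |d|² = 698;  R = 5+1 = 6,  c = 698−6² = 662
v_rel = (-3, -1),  |v_rel|² = 10;  v_rel·d = (-3)·(-23) + (-1)·(13) = 56
10·t² − 112·t + 662 = 0  ⇒  m = 56² − 10·662 = -3484
m = -3484 < 0,  v_rel·d = 56 > 0  ⇒  outside

inside=no margin=-3484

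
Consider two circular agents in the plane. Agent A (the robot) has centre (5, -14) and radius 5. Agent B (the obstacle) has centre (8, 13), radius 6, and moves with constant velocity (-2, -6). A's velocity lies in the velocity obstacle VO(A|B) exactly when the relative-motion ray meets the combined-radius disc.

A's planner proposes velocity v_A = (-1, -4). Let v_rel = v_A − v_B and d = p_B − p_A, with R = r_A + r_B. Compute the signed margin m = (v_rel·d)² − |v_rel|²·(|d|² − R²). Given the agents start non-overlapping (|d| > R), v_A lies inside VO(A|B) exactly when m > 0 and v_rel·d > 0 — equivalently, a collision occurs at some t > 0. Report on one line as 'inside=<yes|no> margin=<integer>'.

d = (3, 27),  |d|² = 738;  R = 5+6 = 11,  c = 738−11² = 617
v_rel = (1, 2),  |v_rel|² = 5;  v_rel·d = (1)·(3) + (2)·(27) = 57
5·t² − 114·t + 617 = 0  ⇒  m = 57² − 5·617 = 164
m = 164 > 0,  v_rel·d = 57 > 0  ⇒  inside

inside=yes margin=164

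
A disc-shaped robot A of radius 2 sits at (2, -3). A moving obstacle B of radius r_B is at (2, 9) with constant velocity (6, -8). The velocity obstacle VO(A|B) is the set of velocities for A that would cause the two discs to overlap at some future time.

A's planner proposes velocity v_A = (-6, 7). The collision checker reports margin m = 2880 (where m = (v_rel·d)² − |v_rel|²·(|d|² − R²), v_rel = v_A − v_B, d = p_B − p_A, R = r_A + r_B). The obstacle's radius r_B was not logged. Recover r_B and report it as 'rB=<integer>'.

m = 2880
d = (0, 12);  v_rel = (-12, 15),  |v_rel|² = 369
v_rel×d = (-12)·(12) − (15)·(0) = -144
since m = R²·369 − (-144)²:  R² = (20736 + 2880) / 369 = 64
R = √64 = 8  ⇒  r_B = 8 − 2 = 6

rB=6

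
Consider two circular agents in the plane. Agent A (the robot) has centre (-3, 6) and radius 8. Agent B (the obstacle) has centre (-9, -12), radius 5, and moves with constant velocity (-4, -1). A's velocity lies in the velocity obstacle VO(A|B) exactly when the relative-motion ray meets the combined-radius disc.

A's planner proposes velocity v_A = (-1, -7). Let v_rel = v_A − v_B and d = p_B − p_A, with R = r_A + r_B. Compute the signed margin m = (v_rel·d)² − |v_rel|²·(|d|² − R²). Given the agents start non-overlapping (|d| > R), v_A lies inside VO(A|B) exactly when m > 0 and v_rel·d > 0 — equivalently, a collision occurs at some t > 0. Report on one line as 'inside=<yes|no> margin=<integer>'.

d = (-6, -18),  |d|² = 360;  R = 8+5 = 13,  c = 360−13² = 191
v_rel = (3, -6),  |v_rel|² = 45;  v_rel·d = (3)·(-6) + (-6)·(-18) = 90
45·t² − 180·t + 191 = 0  ⇒  m = 90² − 45·191 = -495
m = -495 < 0,  v_rel·d = 90 > 0  ⇒  outside

inside=no margin=-495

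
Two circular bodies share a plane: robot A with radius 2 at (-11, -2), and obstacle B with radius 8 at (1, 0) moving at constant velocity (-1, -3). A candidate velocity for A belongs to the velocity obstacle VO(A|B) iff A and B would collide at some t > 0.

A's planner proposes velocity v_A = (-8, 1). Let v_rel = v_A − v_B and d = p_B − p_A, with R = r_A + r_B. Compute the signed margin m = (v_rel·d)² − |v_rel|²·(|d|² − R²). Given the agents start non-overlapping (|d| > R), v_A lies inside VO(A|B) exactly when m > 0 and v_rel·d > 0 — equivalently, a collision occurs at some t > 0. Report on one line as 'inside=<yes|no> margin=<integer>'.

d = (12, 2),  |d|² = 148;  R = 2+8 = 10,  c = 148−10² = 48
v_rel = (-7, 4),  |v_rel|² = 65;  v_rel·d = (-7)·(12) + (4)·(2) = -76
65·t² + 152·t + 48 = 0  ⇒  m = (-76)² − 65·48 = 2656
m = 2656 > 0,  v_rel·d = -76 < 0  ⇒  outside

inside=no margin=2656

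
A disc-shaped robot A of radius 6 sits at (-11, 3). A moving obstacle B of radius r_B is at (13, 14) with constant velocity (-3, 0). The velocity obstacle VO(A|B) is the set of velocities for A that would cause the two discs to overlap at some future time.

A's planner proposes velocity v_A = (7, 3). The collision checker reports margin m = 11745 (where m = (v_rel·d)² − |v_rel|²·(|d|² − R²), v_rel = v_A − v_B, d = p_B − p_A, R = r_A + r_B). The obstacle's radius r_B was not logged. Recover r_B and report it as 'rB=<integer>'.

m = 11745
d = (24, 11);  v_rel = (10, 3),  |v_rel|² = 109
v_rel×d = (10)·(11) − (3)·(24) = 38
since m = R²·109 − 38²:  R² = (1444 + 11745) / 109 = 121
R = √121 = 11  ⇒  r_B = 11 − 6 = 5

rB=5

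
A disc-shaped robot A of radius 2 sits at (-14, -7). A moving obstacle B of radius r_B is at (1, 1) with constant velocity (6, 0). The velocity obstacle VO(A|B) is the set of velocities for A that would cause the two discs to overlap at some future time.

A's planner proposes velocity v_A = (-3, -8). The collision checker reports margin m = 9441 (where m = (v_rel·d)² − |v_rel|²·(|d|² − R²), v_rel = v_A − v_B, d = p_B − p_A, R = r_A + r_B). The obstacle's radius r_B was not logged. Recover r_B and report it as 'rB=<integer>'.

m = 9441
d = (15, 8);  v_rel = (-9, -8),  |v_rel|² = 145
v_rel×d = (-9)·(8) − (-8)·(15) = 48
since m = R²·145 − 48²:  R² = (2304 + 9441) / 145 = 81
R = √81 = 9  ⇒  r_B = 9 − 2 = 7

rB=7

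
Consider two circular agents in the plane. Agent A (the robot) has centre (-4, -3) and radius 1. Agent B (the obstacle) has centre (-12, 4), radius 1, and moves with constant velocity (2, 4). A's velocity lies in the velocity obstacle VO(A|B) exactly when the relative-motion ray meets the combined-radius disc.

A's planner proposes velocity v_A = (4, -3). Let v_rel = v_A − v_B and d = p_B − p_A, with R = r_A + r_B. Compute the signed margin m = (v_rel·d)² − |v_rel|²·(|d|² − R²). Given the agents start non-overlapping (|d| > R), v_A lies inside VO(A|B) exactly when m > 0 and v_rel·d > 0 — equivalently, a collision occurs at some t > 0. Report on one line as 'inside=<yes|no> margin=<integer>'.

d = (-8, 7),  |d|² = 113;  R = 1+1 = 2,  c = 113−2² = 109
v_rel = (2, -7),  |v_rel|² = 53;  v_rel·d = (2)·(-8) + (-7)·(7) = -65
53·t² + 130·t + 109 = 0  ⇒  m = (-65)² − 53·109 = -1552
m = -1552 < 0,  v_rel·d = -65 < 0  ⇒  outside

inside=no margin=-1552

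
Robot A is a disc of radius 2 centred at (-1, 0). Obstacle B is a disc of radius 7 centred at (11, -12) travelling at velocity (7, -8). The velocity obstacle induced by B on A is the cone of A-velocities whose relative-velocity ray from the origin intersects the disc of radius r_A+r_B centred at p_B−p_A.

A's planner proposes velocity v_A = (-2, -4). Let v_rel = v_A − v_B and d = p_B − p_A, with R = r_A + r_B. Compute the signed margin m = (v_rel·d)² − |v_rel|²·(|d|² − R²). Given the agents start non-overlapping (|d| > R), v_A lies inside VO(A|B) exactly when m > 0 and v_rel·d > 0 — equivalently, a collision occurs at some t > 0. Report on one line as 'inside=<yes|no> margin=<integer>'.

d = (12, -12),  |d|² = 288;  R = 2+7 = 9,  c = 288−9² = 207
v_rel = (-9, 4),  |v_rel|² = 97;  v_rel·d = (-9)·(12) + (4)·(-12) = -156
97·t² + 312·t + 207 = 0  ⇒  m = (-156)² − 97·207 = 4257
m = 4257 > 0,  v_rel·d = -156 < 0  ⇒  outside

inside=no margin=4257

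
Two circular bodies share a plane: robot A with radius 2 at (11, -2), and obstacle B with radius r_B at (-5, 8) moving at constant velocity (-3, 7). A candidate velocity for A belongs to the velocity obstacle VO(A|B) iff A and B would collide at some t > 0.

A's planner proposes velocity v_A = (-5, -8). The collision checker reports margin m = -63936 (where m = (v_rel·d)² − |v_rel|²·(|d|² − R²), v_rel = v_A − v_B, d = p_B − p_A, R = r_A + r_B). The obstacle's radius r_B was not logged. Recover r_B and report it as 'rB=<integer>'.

m = -63936
d = (-16, 10);  v_rel = (-2, -15),  |v_rel|² = 229
v_rel×d = (-2)·(10) − (-15)·(-16) = -260
since m = R²·229 − (-260)²:  R² = (67600 + -63936) / 229 = 16
R = √16 = 4  ⇒  r_B = 4 − 2 = 2

rB=2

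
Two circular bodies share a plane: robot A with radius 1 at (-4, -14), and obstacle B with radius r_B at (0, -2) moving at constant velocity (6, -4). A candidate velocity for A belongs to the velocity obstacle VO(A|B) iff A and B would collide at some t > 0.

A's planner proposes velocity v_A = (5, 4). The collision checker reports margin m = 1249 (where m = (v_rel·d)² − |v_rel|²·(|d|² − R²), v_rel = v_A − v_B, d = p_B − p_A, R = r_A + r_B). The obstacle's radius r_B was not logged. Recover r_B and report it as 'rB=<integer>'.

m = 1249
d = (4, 12);  v_rel = (-1, 8),  |v_rel|² = 65
v_rel×d = (-1)·(12) − (8)·(4) = -44
since m = R²·65 − (-44)²:  R² = (1936 + 1249) / 65 = 49
R = √49 = 7  ⇒  r_B = 7 − 1 = 6

rB=6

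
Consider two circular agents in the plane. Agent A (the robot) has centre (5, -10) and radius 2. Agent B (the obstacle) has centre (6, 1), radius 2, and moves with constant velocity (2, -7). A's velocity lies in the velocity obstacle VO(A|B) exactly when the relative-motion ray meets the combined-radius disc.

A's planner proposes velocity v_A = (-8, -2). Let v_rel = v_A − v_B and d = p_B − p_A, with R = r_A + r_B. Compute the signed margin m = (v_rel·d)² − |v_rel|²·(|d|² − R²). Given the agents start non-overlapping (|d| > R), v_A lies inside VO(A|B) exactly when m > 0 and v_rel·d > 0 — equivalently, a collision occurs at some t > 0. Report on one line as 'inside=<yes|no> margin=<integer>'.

d = (1, 11),  |d|² = 122;  R = 2+2 = 4,  c = 122−4² = 106
v_rel = (-10, 5),  |v_rel|² = 125;  v_rel·d = (-10)·(1) + (5)·(11) = 45
125·t² − 90·t + 106 = 0  ⇒  m = 45² − 125·106 = -11225
m = -11225 < 0,  v_rel·d = 45 > 0  ⇒  outside

inside=no margin=-11225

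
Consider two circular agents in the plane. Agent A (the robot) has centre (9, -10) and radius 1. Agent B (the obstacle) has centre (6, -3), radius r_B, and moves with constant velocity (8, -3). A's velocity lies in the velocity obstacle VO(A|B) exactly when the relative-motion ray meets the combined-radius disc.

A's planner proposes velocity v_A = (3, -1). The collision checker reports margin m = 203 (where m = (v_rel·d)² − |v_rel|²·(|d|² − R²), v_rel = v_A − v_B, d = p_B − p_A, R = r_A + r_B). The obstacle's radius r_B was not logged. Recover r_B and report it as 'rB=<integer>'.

m = 203
d = (-3, 7);  v_rel = (-5, 2),  |v_rel|² = 29
v_rel×d = (-5)·(7) − (2)·(-3) = -29
since m = R²·29 − (-29)²:  R² = (841 + 203) / 29 = 36
R = √36 = 6  ⇒  r_B = 6 − 1 = 5

rB=5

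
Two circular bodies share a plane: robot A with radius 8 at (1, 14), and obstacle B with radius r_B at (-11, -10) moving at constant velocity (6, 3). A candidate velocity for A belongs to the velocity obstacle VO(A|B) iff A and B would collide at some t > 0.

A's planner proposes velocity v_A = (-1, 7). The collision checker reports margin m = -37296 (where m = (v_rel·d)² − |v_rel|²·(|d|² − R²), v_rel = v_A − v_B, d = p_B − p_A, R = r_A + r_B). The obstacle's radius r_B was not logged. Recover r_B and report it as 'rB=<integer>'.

m = -37296
d = (-12, -24);  v_rel = (-7, 4),  |v_rel|² = 65
v_rel×d = (-7)·(-24) − (4)·(-12) = 216
since m = R²·65 − 216²:  R² = (46656 + -37296) / 65 = 144
R = √144 = 12  ⇒  r_B = 12 − 8 = 4

rB=4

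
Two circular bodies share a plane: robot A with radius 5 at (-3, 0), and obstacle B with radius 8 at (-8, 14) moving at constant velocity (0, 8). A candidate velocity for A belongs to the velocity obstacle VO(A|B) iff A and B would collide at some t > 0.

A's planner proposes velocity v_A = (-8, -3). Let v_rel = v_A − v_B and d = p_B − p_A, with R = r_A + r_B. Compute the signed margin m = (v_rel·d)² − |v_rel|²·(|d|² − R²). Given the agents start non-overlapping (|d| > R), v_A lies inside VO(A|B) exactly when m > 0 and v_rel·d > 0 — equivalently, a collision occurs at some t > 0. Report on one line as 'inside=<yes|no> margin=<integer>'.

d = (-5, 14),  |d|² = 221;  R = 5+8 = 13,  c = 221−13² = 52
v_rel = (-8, -11),  |v_rel|² = 185;  v_rel·d = (-8)·(-5) + (-11)·(14) = -114
185·t² + 228·t + 52 = 0  ⇒  m = (-114)² − 185·52 = 3376
m = 3376 > 0,  v_rel·d = -114 < 0  ⇒  outside

inside=no margin=3376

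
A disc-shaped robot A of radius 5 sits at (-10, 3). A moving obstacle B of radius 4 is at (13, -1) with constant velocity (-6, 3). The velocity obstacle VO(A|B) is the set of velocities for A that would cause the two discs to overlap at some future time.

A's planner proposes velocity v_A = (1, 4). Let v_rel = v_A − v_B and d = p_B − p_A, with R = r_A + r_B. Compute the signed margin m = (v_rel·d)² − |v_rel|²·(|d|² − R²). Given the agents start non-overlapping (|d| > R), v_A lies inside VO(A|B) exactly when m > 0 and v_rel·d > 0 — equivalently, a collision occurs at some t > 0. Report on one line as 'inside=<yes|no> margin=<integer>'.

d = (23, -4),  |d|² = 545;  R = 5+4 = 9,  c = 545−9² = 464
v_rel = (7, 1),  |v_rel|² = 50;  v_rel·d = (7)·(23) + (1)·(-4) = 157
50·t² − 314·t + 464 = 0  ⇒  m = 157² − 50·464 = 1449
m = 1449 > 0,  v_rel·d = 157 > 0  ⇒  inside

inside=yes margin=1449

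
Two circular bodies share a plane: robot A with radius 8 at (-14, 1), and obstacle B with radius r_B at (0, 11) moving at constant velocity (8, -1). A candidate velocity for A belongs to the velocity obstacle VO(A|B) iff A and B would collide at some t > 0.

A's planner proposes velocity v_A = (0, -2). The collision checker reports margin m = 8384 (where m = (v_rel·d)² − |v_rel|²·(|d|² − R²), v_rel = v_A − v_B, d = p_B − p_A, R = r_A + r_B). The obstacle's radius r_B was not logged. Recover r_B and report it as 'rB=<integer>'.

m = 8384
d = (14, 10);  v_rel = (-8, -1),  |v_rel|² = 65
v_rel×d = (-8)·(10) − (-1)·(14) = -66
since m = R²·65 − (-66)²:  R² = (4356 + 8384) / 65 = 196
R = √196 = 14  ⇒  r_B = 14 − 8 = 6

rB=6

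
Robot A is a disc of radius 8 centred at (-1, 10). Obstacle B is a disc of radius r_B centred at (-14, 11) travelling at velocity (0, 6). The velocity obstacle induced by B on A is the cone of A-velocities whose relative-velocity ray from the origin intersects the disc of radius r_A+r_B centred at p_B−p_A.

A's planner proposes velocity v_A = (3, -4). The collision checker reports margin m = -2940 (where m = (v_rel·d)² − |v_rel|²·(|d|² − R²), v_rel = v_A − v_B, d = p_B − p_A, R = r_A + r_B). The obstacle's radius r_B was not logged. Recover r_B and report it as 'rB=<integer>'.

m = -2940
d = (-13, 1);  v_rel = (3, -10),  |v_rel|² = 109
v_rel×d = (3)·(1) − (-10)·(-13) = -127
since m = R²·109 − (-127)²:  R² = (16129 + -2940) / 109 = 121
R = √121 = 11  ⇒  r_B = 11 − 8 = 3

rB=3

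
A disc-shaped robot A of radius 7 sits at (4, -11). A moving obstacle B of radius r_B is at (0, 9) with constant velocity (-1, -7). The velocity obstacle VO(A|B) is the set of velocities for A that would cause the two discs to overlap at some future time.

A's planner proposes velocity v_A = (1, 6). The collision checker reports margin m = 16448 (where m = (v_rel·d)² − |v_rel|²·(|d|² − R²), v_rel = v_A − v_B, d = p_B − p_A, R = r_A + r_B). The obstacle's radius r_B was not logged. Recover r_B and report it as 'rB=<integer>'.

m = 16448
d = (-4, 20);  v_rel = (2, 13),  |v_rel|² = 173
v_rel×d = (2)·(20) − (13)·(-4) = 92
since m = R²·173 − 92²:  R² = (8464 + 16448) / 173 = 144
R = √144 = 12  ⇒  r_B = 12 − 7 = 5

rB=5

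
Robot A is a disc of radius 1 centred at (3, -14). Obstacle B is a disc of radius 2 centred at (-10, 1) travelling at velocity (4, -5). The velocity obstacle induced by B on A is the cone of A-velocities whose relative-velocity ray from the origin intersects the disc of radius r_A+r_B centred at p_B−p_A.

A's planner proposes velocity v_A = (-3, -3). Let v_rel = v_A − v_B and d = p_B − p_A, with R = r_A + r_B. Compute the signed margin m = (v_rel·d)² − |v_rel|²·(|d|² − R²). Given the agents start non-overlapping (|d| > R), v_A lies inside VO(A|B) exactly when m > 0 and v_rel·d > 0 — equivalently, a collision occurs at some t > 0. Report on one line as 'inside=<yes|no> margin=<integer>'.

d = (-13, 15),  |d|² = 394;  R = 1+2 = 3,  c = 394−3² = 385
v_rel = (-7, 2),  |v_rel|² = 53;  v_rel·d = (-7)·(-13) + (2)·(15) = 121
53·t² − 242·t + 385 = 0  ⇒  m = 121² − 53·385 = -5764
m = -5764 < 0,  v_rel·d = 121 > 0  ⇒  outside

inside=no margin=-5764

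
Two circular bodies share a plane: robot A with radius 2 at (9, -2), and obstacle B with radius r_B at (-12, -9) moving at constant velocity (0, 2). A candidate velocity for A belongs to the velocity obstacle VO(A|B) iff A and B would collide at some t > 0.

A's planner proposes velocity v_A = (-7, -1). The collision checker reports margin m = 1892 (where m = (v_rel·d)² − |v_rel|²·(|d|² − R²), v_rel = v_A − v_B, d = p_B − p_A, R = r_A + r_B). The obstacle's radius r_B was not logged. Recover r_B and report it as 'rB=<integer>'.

m = 1892
d = (-21, -7);  v_rel = (-7, -3),  |v_rel|² = 58
v_rel×d = (-7)·(-7) − (-3)·(-21) = -14
since m = R²·58 − (-14)²:  R² = (196 + 1892) / 58 = 36
R = √36 = 6  ⇒  r_B = 6 − 2 = 4

rB=4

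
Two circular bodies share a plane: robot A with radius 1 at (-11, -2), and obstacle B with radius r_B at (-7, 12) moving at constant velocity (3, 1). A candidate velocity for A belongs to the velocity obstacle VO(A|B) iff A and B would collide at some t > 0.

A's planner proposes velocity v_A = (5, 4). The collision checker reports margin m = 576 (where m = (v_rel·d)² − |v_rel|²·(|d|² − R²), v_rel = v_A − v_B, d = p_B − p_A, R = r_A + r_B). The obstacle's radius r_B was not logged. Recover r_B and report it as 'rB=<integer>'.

m = 576
d = (4, 14);  v_rel = (2, 3),  |v_rel|² = 13
v_rel×d = (2)·(14) − (3)·(4) = 16
since m = R²·13 − 16²:  R² = (256 + 576) / 13 = 64
R = √64 = 8  ⇒  r_B = 8 − 1 = 7

rB=7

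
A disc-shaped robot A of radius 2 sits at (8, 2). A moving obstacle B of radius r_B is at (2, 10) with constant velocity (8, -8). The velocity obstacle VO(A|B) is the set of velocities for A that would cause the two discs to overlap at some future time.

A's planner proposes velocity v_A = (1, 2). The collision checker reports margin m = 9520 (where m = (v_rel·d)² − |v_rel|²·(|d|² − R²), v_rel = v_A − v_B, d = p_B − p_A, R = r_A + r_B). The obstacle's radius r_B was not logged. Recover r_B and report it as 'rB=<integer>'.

m = 9520
d = (-6, 8);  v_rel = (-7, 10),  |v_rel|² = 149
v_rel×d = (-7)·(8) − (10)·(-6) = 4
since m = R²·149 − 4²:  R² = (16 + 9520) / 149 = 64
R = √64 = 8  ⇒  r_B = 8 − 2 = 6

rB=6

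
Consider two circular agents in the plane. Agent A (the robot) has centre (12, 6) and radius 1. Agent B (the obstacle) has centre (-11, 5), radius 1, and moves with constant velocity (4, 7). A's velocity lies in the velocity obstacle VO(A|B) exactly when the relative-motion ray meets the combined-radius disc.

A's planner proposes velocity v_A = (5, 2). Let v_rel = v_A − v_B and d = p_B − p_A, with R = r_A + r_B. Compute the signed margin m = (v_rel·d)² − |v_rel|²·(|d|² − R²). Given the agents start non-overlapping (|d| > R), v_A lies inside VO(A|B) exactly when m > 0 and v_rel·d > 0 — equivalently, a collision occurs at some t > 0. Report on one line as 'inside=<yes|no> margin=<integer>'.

d = (-23, -1),  |d|² = 530;  R = 1+1 = 2,  c = 530−2² = 526
v_rel = (1, -5),  |v_rel|² = 26;  v_rel·d = (1)·(-23) + (-5)·(-1) = -18
26·t² + 36·t + 526 = 0  ⇒  m = (-18)² − 26·526 = -13352
m = -13352 < 0,  v_rel·d = -18 < 0  ⇒  outside

inside=no margin=-13352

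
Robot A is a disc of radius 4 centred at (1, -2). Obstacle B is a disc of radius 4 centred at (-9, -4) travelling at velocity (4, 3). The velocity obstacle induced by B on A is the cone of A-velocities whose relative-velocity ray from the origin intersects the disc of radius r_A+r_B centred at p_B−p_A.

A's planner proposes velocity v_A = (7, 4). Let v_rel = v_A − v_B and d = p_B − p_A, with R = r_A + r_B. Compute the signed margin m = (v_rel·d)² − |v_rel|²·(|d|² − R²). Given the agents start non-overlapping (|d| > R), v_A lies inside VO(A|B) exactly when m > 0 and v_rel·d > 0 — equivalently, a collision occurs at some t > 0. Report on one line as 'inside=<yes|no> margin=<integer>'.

d = (-10, -2),  |d|² = 104;  R = 4+4 = 8,  c = 104−8² = 40
v_rel = (3, 1),  |v_rel|² = 10;  v_rel·d = (3)·(-10) + (1)·(-2) = -32
10·t² + 64·t + 40 = 0  ⇒  m = (-32)² − 10·40 = 624
m = 624 > 0,  v_rel·d = -32 < 0  ⇒  outside

inside=no margin=624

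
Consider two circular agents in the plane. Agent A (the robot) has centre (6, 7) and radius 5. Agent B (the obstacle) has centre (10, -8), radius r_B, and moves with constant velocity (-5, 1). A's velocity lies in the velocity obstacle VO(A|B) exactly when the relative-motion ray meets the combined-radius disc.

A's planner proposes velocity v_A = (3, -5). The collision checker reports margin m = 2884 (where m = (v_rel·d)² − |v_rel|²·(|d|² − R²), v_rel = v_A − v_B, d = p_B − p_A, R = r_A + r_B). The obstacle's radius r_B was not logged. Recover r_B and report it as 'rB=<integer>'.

m = 2884
d = (4, -15);  v_rel = (8, -6),  |v_rel|² = 100
v_rel×d = (8)·(-15) − (-6)·(4) = -96
since m = R²·100 − (-96)²:  R² = (9216 + 2884) / 100 = 121
R = √121 = 11  ⇒  r_B = 11 − 5 = 6

rB=6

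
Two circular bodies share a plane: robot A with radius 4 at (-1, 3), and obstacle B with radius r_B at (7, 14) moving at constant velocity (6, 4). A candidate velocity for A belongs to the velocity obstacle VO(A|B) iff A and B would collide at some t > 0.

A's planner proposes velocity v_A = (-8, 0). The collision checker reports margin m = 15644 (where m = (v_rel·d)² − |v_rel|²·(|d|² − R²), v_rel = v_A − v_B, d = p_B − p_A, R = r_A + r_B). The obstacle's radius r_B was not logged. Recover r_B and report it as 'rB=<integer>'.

m = 15644
d = (8, 11);  v_rel = (-14, -4),  |v_rel|² = 212
v_rel×d = (-14)·(11) − (-4)·(8) = -122
since m = R²·212 − (-122)²:  R² = (14884 + 15644) / 212 = 144
R = √144 = 12  ⇒  r_B = 12 − 4 = 8

rB=8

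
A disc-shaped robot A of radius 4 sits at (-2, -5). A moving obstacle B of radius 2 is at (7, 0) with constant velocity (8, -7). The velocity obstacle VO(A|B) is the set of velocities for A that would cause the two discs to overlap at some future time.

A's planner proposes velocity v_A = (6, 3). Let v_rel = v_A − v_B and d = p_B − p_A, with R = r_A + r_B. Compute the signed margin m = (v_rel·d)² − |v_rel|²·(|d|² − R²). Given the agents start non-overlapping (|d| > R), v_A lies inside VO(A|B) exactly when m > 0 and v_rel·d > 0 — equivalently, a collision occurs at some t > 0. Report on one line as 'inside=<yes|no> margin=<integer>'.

d = (9, 5),  |d|² = 106;  R = 4+2 = 6,  c = 106−6² = 70
v_rel = (-2, 10),  |v_rel|² = 104;  v_rel·d = (-2)·(9) + (10)·(5) = 32
104·t² − 64·t + 70 = 0  ⇒  m = 32² − 104·70 = -6256
m = -6256 < 0,  v_rel·d = 32 > 0  ⇒  outside

inside=no margin=-6256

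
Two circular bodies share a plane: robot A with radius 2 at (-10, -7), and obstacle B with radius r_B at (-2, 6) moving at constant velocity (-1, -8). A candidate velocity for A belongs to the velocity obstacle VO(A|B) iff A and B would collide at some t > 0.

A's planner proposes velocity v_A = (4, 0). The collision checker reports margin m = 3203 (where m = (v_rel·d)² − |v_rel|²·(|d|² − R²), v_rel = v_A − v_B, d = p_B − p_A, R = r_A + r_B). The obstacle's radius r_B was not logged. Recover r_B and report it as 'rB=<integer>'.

m = 3203
d = (8, 13);  v_rel = (5, 8),  |v_rel|² = 89
v_rel×d = (5)·(13) − (8)·(8) = 1
since m = R²·89 − 1²:  R² = (1 + 3203) / 89 = 36
R = √36 = 6  ⇒  r_B = 6 − 2 = 4

rB=4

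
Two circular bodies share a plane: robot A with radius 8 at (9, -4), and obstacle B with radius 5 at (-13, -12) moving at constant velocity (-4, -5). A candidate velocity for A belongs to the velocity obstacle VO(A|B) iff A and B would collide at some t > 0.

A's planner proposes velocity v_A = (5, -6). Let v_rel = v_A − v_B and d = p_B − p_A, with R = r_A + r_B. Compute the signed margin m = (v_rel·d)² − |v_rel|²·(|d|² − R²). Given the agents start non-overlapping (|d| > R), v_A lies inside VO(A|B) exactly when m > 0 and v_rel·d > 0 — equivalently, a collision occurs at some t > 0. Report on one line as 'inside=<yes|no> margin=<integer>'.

d = (-22, -8),  |d|² = 548;  R = 8+5 = 13,  c = 548−13² = 379
v_rel = (9, -1),  |v_rel|² = 82;  v_rel·d = (9)·(-22) + (-1)·(-8) = -190
82·t² + 380·t + 379 = 0  ⇒  m = (-190)² − 82·379 = 5022
m = 5022 > 0,  v_rel·d = -190 < 0  ⇒  outside

inside=no margin=5022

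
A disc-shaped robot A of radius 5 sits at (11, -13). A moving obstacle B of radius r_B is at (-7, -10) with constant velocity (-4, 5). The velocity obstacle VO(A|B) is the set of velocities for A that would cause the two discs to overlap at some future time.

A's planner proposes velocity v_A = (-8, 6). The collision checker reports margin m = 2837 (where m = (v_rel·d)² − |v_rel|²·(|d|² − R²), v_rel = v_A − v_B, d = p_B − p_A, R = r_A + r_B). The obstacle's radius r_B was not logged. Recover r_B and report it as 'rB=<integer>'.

m = 2837
d = (-18, 3);  v_rel = (-4, 1),  |v_rel|² = 17
v_rel×d = (-4)·(3) − (1)·(-18) = 6
since m = R²·17 − 6²:  R² = (36 + 2837) / 17 = 169
R = √169 = 13  ⇒  r_B = 13 − 5 = 8

rB=8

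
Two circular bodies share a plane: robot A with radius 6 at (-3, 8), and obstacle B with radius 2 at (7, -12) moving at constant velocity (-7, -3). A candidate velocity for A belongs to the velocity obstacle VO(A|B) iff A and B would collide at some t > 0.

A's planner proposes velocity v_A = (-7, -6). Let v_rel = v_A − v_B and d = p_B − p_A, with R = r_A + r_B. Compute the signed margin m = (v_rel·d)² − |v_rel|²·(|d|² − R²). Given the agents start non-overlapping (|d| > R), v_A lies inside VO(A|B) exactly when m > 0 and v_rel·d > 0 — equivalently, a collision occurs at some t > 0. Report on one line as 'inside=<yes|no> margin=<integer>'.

d = (10, -20),  |d|² = 500;  R = 6+2 = 8,  c = 500−8² = 436
v_rel = (0, -3),  |v_rel|² = 9;  v_rel·d = (0)·(10) + (-3)·(-20) = 60
9·t² − 120·t + 436 = 0  ⇒  m = 60² − 9·436 = -324
m = -324 < 0,  v_rel·d = 60 > 0  ⇒  outside

inside=no margin=-324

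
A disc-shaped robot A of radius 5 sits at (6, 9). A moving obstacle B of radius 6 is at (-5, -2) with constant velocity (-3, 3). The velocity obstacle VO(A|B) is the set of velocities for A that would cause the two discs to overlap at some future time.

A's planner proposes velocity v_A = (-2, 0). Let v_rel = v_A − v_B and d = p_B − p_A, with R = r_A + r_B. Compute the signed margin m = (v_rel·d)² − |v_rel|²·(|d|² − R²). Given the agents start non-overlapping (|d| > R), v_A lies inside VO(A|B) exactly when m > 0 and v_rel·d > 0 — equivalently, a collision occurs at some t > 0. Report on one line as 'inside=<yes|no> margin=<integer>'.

d = (-11, -11),  |d|² = 242;  R = 5+6 = 11,  c = 242−11² = 121
v_rel = (1, -3),  |v_rel|² = 10;  v_rel·d = (1)·(-11) + (-3)·(-11) = 22
10·t² − 44·t + 121 = 0  ⇒  m = 22² − 10·121 = -726
m = -726 < 0,  v_rel·d = 22 > 0  ⇒  outside

inside=no margin=-726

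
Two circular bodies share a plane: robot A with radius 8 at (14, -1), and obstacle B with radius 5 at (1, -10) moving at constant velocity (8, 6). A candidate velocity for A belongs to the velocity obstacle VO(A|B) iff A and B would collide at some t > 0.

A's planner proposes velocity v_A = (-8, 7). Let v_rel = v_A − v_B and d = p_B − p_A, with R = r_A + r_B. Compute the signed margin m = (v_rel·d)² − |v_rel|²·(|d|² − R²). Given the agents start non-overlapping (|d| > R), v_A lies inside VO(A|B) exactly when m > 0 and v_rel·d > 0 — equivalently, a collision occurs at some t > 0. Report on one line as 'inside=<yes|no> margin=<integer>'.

d = (-13, -9),  |d|² = 250;  R = 8+5 = 13,  c = 250−13² = 81
v_rel = (-16, 1),  |v_rel|² = 257;  v_rel·d = (-16)·(-13) + (1)·(-9) = 199
257·t² − 398·t + 81 = 0  ⇒  m = 199² − 257·81 = 18784
m = 18784 > 0,  v_rel·d = 199 > 0  ⇒  inside

inside=yes margin=18784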